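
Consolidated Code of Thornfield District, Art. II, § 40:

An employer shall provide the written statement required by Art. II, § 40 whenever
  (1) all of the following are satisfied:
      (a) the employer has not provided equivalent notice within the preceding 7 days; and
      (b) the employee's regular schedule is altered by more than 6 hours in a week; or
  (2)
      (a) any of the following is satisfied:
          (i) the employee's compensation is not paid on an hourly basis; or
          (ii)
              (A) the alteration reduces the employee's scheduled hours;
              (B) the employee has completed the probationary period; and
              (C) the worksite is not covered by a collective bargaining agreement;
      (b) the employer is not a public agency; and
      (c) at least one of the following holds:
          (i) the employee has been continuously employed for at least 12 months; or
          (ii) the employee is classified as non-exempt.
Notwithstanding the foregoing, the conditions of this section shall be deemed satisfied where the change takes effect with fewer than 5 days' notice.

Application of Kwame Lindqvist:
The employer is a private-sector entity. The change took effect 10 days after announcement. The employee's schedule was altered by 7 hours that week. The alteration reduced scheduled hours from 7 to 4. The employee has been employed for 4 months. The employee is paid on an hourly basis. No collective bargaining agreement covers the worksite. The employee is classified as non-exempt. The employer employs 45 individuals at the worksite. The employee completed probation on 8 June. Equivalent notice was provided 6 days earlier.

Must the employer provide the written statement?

Yes — required.

(a) no recent notice — not satisfied.
(b) schedule shift > 6h — met.
(1): F AND T → false.
(i) not (hourly-paid) — fails.
(A) hours reduced — holds.
(B) past probation — satisfied.
(C) no CBA — satisfied.
(ii): T AND T AND T → true.
So (a) is satisfied (F OR T).
(b) not (public agency) — holds.
(i) tenure ≥ 12 mo. — not met.
(ii) non-exempt — satisfied.
(c) = F OR T = true.
(2) = T AND T AND T = true.
Overall: F OR T → true.
Exception (< 5 days' notice) — not satisfied.
Result: main true OR exception false → true.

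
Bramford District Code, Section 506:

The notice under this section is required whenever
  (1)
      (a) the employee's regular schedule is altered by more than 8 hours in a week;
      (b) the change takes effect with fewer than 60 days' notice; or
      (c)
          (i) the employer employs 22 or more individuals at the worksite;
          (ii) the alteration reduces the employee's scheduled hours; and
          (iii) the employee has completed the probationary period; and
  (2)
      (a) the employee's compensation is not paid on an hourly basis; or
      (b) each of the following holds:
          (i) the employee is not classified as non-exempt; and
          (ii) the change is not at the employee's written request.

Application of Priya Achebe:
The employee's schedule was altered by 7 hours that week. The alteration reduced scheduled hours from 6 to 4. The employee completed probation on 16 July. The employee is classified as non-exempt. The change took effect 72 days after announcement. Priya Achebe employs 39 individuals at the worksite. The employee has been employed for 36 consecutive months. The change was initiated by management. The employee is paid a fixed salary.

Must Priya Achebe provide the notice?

Yes — required.

(a) schedule shift > 8h — not satisfied.
(b) < 60 days' notice — fails.
(i) ≥ 22 at site — holds.
(ii) hours reduced — met.
(iii) past probation — met.
(c): T AND T AND T → true.
So (1) is satisfied (F OR F OR T).
(a) not (hourly-paid) — holds.
(i) not (non-exempt) — not met.
(ii) not employee-requested — satisfied.
(b) = F AND T = false.
(2) = T OR F = true.
Overall: T AND T → true.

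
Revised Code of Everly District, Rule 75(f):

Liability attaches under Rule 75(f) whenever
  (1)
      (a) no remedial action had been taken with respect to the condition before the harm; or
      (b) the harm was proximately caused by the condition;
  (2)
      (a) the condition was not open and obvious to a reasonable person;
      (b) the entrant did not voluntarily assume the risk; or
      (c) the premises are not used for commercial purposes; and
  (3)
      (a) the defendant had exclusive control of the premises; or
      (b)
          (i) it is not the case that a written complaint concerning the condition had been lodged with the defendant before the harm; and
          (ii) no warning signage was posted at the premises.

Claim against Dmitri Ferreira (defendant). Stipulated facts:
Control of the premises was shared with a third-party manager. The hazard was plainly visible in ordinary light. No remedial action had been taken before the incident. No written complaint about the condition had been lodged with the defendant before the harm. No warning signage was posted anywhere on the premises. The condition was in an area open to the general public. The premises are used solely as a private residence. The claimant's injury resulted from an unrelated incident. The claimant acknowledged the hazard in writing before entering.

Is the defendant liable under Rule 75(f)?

(a) no remedial action — satisfied.
(b) proximate cause — fails.
So (1) is satisfied (T OR F).
(a) not open/obvious — not met.
(b) no assumed risk — not satisfied.
(c) not (commercial use) — satisfied.
(2) = F OR F OR T = true.
(a) exclusive control — not met.
(i) not (complaint lodged) — holds.
(ii) no signage posted — satisfied.
(b) = T AND T = true.
(3): F OR T → true.
Overall = T AND T AND T = true.

Yes — liable.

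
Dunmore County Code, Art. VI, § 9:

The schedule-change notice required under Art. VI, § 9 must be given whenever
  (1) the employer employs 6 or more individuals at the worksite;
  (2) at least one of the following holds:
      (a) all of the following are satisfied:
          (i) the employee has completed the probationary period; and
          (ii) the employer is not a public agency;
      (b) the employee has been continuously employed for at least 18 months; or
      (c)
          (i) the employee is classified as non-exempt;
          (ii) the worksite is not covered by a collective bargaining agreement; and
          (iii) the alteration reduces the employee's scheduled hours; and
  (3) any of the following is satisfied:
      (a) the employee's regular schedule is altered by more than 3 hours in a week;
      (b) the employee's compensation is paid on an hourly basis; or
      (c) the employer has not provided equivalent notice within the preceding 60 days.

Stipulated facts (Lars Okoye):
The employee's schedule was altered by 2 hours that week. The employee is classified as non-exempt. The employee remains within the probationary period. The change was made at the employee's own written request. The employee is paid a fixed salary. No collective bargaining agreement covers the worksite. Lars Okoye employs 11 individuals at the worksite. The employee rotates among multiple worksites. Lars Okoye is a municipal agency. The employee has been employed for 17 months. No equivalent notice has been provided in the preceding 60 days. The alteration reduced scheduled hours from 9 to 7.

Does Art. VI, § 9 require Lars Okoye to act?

(1) ≥ 6 at site — satisfied.
(i) past probation — fails.
(ii) not (public agency) — not satisfied.
(a): F AND F → false.
(b) tenure ≥ 18 mo. — fails.
(i) non-exempt — met.
(ii) no CBA — satisfied.
(iii) hours reduced — satisfied.
(c) = T AND T AND T = true.
So (2) is satisfied (F OR F OR T).
(a) schedule shift > 3h — fails.
(b) hourly-paid — not met.
(c) no recent notice — met.
(3): F OR F OR T → true.
Overall: T AND T AND T → true.

Yes — required.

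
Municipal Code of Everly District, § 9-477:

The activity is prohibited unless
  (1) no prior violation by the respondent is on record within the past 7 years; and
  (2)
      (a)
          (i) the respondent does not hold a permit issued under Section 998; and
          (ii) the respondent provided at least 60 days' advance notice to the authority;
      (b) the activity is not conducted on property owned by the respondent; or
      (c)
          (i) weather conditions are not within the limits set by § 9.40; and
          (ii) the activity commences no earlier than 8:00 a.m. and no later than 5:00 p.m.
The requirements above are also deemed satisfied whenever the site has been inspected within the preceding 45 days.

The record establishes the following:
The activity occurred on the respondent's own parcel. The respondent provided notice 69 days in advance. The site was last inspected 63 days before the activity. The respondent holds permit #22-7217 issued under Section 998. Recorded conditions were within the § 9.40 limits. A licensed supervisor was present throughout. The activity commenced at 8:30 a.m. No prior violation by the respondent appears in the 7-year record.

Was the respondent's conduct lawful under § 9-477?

No — unlawful.

(1) no prior violation — met.
(i) not (holds permit) — fails.
(ii) ≥60 days' notice — holds.
So (a) is not satisfied (F AND T).
(b) not (own property) — not satisfied.
(i) not (weather ok) — not met.
(ii) start within hours — holds.
(c): F AND T → false.
So (2) is not satisfied (F OR F OR F).
Overall: T AND F → false.
Exception (site inspected) — not satisfied.
Result: main false OR exception false → false.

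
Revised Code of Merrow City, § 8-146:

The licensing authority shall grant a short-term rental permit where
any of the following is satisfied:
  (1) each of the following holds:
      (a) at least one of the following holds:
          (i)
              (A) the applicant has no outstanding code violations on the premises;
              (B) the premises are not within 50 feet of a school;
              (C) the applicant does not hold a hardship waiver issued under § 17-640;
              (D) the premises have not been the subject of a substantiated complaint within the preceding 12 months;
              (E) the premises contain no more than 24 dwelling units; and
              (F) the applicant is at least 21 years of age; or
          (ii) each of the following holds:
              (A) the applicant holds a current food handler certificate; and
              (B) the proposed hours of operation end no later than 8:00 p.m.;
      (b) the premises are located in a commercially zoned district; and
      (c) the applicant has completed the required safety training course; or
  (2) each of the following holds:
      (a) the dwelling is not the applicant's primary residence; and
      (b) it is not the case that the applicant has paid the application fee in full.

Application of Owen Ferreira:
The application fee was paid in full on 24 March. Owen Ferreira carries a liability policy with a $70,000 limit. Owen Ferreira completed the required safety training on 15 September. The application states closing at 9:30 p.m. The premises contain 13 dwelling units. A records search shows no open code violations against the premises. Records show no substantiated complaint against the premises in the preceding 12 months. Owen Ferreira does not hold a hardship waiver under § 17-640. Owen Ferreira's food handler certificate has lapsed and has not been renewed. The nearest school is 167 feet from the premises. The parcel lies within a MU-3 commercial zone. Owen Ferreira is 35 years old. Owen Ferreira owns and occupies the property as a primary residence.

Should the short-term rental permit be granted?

Yes — granted.

(A) no code violations — met.
(B) ≥50 ft from school — holds.
(C) not (hardship waiver) — satisfied.
(D) no complaint in 12 mo. — holds.
(E) ≤ 24 units — met.
(F) age ≥ 21 — satisfied.
(i): T AND T AND T AND T AND T AND T → true.
(A) food handler cert. — not satisfied.
(B) closes by 8 p.m. — not met.
(ii): F AND F → false.
So (a) is satisfied (T OR F).
(b) commercially zoned — satisfied.
(c) safety training — holds.
(1): T AND T AND T → true.
(a) not (primary residence) — not met.
(b) not (fee paid) — not satisfied.
So (2) is not satisfied (F AND F).
Overall = T OR F = true.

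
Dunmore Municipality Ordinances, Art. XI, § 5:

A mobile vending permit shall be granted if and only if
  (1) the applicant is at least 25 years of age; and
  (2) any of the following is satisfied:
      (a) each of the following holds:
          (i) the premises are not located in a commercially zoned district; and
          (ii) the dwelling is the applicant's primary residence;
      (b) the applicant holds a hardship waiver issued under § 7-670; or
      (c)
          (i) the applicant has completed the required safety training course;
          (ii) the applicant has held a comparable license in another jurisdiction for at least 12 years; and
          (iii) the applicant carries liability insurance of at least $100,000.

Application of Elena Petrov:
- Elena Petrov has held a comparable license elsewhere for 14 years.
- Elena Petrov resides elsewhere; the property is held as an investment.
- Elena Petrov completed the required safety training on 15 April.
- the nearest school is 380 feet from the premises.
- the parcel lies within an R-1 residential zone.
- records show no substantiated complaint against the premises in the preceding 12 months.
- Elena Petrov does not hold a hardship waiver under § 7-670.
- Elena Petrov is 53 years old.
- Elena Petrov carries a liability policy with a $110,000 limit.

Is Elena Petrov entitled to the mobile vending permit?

(1) age ≥ 25 — holds.
(i) not (commercially zoned) — satisfied.
(ii) primary residence — not satisfied.
So (a) is not satisfied (T AND F).
(b) hardship waiver — not met.
(i) safety training — satisfied.
(ii) prior license ≥ 12 yr — holds.
(iii) insurance ≥ $100,000 — met.
(c): T AND T AND T → true.
So (2) is satisfied (F OR F OR T).
So Overall is satisfied (T AND T).

Yes — granted.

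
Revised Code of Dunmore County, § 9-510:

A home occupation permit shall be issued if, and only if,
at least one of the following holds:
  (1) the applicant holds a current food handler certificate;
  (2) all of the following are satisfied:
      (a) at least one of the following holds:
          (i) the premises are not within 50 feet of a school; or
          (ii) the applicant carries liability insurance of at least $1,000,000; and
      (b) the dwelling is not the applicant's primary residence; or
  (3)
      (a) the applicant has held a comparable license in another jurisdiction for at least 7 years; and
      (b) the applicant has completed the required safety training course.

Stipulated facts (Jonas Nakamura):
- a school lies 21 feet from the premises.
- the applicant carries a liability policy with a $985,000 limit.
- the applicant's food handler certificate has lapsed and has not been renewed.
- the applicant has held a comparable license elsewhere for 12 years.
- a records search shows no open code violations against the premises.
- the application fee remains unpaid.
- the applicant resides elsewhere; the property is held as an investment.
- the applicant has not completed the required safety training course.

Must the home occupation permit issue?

(1) food handler cert. — not met.
(i) ≥50 ft from school — fails.
(ii) insurance ≥ $1,000,000 — fails.
(a): F OR F → false.
(b) not (primary residence) — met.
(2): F AND T → false.
(a) prior license ≥ 7 yr — holds.
(b) safety training — not met.
So (3) is not satisfied (T AND F).
Overall: F OR F OR F → false.

No — denied.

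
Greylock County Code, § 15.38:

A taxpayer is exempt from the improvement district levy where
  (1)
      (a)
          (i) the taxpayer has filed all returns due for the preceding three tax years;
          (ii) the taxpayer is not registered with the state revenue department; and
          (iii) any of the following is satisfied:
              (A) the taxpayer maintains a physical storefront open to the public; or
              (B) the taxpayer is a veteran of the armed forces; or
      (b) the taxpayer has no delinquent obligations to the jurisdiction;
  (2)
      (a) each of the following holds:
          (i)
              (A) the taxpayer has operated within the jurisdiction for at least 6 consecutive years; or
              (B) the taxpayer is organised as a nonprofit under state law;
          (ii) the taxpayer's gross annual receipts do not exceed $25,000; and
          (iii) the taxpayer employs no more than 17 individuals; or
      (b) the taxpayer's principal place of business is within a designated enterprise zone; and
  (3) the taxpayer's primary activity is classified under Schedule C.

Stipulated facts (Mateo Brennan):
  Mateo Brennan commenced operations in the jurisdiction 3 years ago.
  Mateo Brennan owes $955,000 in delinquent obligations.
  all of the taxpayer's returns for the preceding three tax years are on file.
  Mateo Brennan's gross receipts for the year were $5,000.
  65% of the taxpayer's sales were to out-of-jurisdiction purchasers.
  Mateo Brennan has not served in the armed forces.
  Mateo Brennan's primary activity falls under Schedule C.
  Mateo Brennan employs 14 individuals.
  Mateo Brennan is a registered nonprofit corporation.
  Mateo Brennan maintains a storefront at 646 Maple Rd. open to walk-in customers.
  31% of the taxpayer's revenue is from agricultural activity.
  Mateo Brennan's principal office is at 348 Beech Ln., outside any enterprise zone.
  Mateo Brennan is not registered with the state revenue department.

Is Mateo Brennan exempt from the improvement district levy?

Yes — exempt.

(i) returns current — met.
(ii) not (state-registered) — holds.
(A) has storefront — satisfied.
(B) veteran — fails.
(iii) = T OR F = true.
(a): T AND T AND T → true.
(b) no delinquency — not satisfied.
(1) = T OR F = true.
(A) ≥ 6 yrs in jurisdiction — not met.
(B) nonprofit — satisfied.
So (i) is satisfied (F OR T).
(ii) receipts ≤ $25,000 — satisfied.
(iii) ≤ 17 employees — satisfied.
So (a) is satisfied (T AND T AND T).
(b) in enterprise zone — not met.
(2) = T OR F = true.
(3) Schedule C activity — met.
Overall = T AND T AND T = true.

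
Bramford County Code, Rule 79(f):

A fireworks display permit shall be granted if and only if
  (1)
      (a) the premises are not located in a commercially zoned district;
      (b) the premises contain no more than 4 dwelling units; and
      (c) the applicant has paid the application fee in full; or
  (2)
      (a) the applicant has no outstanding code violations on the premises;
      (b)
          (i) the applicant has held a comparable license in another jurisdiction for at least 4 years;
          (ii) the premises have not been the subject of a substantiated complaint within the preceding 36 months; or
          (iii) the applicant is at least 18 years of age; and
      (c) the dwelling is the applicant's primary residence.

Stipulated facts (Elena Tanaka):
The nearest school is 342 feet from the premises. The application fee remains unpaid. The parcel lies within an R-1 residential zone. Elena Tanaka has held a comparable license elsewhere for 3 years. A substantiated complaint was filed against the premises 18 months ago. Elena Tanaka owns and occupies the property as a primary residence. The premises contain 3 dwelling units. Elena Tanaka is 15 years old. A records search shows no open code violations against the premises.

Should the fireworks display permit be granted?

(a) not (commercially zoned) — met.
(b) ≤ 4 units — met.
(c) fee paid — not satisfied.
(1) = T AND T AND F = false.
(a) no code violations — satisfied.
(i) prior license ≥ 4 yr — fails.
(ii) no complaint in 36 mo. — not satisfied.
(iii) age ≥ 18 — fails.
(b) = F OR F OR F = false.
(c) primary residence — holds.
(2): T AND F AND T → false.
Overall: F OR F → false.

No — denied.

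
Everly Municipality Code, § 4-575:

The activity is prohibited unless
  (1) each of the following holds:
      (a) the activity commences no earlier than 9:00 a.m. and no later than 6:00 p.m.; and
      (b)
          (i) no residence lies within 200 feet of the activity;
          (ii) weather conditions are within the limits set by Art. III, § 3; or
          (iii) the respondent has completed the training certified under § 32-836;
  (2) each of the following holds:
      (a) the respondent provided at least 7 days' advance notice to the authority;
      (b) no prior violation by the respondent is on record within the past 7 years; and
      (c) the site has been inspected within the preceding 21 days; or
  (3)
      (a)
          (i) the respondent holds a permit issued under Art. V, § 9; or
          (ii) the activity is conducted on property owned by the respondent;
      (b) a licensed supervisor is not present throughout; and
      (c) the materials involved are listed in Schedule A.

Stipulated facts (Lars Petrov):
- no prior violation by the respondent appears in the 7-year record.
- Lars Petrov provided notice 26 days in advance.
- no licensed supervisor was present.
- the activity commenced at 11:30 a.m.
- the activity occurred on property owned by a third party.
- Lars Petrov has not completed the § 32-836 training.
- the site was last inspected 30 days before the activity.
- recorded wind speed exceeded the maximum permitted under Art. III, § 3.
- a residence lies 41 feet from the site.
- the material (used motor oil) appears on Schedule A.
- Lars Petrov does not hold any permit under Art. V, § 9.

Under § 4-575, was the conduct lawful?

No — unlawful.

(a) start within hours — holds.
(i) no residence in 200 ft — fails.
(ii) weather ok — not satisfied.
(iii) training certified — not met.
(b): F OR F OR F → false.
(1) = T AND F = false.
(a) ≥7 days' notice — satisfied.
(b) no prior violation — met.
(c) site inspected — not satisfied.
(2): T AND T AND F → false.
(i) holds permit — not satisfied.
(ii) own property — fails.
(a) = F OR F = false.
(b) not (supervisor present) — holds.
(c) Schedule A material — satisfied.
(3) = F AND T AND T = false.
Overall: F OR F OR F → false.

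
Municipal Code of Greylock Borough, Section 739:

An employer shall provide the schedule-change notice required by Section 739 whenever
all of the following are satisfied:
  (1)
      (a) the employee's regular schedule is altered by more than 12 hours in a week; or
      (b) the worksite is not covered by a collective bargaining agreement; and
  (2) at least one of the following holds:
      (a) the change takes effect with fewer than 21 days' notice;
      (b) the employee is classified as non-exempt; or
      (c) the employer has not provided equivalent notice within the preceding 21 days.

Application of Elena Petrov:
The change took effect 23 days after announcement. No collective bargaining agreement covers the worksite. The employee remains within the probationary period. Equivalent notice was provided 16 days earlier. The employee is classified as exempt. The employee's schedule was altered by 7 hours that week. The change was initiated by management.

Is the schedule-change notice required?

(a) schedule shift > 12h — not met.
(b) no CBA — holds.
(1): F OR T → true.
(a) < 21 days' notice — not satisfied.
(b) non-exempt — fails.
(c) no recent notice — not satisfied.
(2): F OR F OR F → false.
So Overall is not satisfied (T AND F).

No — not required.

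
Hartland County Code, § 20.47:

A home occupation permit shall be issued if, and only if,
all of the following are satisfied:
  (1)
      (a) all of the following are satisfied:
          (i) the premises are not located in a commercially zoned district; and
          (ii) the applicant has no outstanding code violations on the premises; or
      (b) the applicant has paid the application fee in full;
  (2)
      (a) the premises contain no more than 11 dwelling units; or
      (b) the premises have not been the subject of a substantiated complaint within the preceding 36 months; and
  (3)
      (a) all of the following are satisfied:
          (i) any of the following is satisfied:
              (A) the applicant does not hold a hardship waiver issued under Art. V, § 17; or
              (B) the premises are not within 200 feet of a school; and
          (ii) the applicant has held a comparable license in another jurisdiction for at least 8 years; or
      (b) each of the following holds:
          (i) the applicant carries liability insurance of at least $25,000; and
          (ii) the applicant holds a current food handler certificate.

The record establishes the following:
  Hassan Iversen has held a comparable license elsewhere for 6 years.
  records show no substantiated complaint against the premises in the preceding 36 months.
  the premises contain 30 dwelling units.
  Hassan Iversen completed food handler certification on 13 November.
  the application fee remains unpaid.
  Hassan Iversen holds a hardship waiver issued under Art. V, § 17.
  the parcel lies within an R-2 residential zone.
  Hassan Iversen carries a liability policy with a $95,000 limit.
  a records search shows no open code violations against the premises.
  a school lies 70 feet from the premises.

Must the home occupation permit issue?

(i) not (commercially zoned) — met.
(ii) no code violations — met.
(a) = T AND T = true.
(b) fee paid — fails.
So (1) is satisfied (T OR F).
(a) ≤ 11 units — not met.
(b) no complaint in 36 mo. — holds.
(2): F OR T → true.
(A) not (hardship waiver) — not met.
(B) ≥200 ft from school — not satisfied.
So (i) is not satisfied (F OR F).
(ii) prior license ≥ 8 yr — fails.
(a): F AND F → false.
(i) insurance ≥ $25,000 — met.
(ii) food handler cert. — met.
(b): T AND T → true.
(3) = F OR T = true.
So Overall is satisfied (T AND T AND T).

Yes — granted.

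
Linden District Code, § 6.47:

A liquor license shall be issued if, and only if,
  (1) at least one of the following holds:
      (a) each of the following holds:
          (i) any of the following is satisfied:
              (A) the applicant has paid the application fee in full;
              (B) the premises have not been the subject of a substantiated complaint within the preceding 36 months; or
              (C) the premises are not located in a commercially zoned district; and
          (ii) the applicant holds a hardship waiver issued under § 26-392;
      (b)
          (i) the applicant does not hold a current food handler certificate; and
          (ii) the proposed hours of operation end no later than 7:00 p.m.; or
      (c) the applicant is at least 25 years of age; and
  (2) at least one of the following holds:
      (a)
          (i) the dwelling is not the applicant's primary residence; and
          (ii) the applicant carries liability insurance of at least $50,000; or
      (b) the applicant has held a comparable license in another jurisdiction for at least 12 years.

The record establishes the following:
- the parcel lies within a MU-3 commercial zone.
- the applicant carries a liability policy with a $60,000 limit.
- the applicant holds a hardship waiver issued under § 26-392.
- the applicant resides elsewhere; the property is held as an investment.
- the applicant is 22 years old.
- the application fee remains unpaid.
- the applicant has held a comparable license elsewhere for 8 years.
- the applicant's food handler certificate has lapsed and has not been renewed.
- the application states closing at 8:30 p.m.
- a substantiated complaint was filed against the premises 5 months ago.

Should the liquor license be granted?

(A) fee paid — fails.
(B) no complaint in 36 mo. — not met.
(C) not (commercially zoned) — not met.
(i): F OR F OR F → false.
(ii) hardship waiver — holds.
So (a) is not satisfied (F AND T).
(i) not (food handler cert.) — met.
(ii) closes by 7 p.m. — not met.
So (b) is not satisfied (T AND F).
(c) age ≥ 25 — fails.
(1) = F OR F OR F = false.
(i) not (primary residence) — satisfied.
(ii) insurance ≥ $50,000 — holds.
So (a) is satisfied (T AND T).
(b) prior license ≥ 12 yr — fails.
So (2) is satisfied (T OR F).
Overall: F AND T → false.

No — denied.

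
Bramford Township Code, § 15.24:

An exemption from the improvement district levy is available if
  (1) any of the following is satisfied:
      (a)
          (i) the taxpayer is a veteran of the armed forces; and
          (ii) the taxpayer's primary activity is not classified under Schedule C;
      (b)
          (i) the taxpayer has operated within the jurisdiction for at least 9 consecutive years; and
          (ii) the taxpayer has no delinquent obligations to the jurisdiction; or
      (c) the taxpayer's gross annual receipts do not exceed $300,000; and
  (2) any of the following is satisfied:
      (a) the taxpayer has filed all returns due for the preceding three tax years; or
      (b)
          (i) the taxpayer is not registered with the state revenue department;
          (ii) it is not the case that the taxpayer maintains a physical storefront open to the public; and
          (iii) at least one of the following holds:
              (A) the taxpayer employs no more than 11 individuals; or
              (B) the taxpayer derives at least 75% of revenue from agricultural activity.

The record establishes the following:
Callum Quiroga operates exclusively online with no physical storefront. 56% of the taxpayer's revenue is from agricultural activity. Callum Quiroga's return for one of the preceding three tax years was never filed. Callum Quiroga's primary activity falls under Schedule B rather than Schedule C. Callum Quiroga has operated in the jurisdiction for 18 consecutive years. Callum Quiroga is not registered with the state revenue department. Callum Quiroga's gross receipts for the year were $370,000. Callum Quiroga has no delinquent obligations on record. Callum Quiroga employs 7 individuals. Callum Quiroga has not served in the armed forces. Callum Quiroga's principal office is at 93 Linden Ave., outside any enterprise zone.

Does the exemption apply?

(i) veteran — fails.
(ii) not (Schedule C activity) — holds.
(a): F AND T → false.
(i) ≥ 9 yrs in jurisdiction — holds.
(ii) no delinquency — met.
So (b) is satisfied (T AND T).
(c) receipts ≤ $300,000 — fails.
(1): F OR T OR F → true.
(a) returns current — fails.
(i) not (state-registered) — satisfied.
(ii) not (has storefront) — satisfied.
(A) ≤ 11 employees — holds.
(B) ≥75% agricultural — fails.
(iii): T OR F → true.
(b) = T AND T AND T = true.
So (2) is satisfied (F OR T).
Overall = T AND T = true.

Yes — exempt.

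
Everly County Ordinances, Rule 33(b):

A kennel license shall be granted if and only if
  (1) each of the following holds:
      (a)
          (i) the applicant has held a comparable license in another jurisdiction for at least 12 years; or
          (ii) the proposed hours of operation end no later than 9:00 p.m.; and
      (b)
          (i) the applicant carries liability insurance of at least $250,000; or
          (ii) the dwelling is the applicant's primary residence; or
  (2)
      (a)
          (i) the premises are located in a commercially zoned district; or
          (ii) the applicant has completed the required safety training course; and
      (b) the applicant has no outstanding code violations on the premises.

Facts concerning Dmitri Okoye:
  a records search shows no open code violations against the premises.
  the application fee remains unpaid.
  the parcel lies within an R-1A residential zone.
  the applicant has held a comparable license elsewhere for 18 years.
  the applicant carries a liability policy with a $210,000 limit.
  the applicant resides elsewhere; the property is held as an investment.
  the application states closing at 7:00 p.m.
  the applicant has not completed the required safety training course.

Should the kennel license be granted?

No — denied.

(i) prior license ≥ 12 yr — met.
(ii) closes by 9 p.m. — holds.
(a) = T OR T = true.
(i) insurance ≥ $250,000 — not met.
(ii) primary residence — fails.
So (b) is not satisfied (F OR F).
So (1) is not satisfied (T AND F).
(i) commercially zoned — fails.
(ii) safety training — not satisfied.
So (a) is not satisfied (F OR F).
(b) no code violations — satisfied.
So (2) is not satisfied (F AND T).
Overall: F OR F → false.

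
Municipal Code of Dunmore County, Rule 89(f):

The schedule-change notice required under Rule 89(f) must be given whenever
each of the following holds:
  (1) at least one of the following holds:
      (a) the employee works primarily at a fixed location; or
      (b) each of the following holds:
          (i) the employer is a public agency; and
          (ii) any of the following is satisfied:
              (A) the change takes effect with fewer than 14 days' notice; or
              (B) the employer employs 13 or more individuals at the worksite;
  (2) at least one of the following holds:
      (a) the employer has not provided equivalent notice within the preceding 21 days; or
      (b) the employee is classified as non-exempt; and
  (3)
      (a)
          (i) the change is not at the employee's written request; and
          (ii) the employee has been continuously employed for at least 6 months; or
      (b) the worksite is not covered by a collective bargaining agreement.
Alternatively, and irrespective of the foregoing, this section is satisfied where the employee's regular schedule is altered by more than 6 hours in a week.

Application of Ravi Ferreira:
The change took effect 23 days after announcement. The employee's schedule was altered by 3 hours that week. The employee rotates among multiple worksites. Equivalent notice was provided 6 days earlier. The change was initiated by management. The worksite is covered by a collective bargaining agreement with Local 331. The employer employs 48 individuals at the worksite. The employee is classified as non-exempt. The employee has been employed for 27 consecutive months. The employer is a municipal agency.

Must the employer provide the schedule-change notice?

(a) fixed location — fails.
(i) public agency — met.
(A) < 14 days' notice — fails.
(B) ≥ 13 at site — holds.
So (ii) is satisfied (F OR T).
(b) = T AND T = true.
(1) = F OR T = true.
(a) no recent notice — not satisfied.
(b) non-exempt — holds.
So (2) is satisfied (F OR T).
(i) not employee-requested — met.
(ii) tenure ≥ 6 mo. — holds.
So (a) is satisfied (T AND T).
(b) no CBA — fails.
(3): T OR F → true.
Overall: T AND T AND T → true.
Exception (schedule shift > 6h) — not satisfied.
Result: main true OR exception false → true.

Yes — required.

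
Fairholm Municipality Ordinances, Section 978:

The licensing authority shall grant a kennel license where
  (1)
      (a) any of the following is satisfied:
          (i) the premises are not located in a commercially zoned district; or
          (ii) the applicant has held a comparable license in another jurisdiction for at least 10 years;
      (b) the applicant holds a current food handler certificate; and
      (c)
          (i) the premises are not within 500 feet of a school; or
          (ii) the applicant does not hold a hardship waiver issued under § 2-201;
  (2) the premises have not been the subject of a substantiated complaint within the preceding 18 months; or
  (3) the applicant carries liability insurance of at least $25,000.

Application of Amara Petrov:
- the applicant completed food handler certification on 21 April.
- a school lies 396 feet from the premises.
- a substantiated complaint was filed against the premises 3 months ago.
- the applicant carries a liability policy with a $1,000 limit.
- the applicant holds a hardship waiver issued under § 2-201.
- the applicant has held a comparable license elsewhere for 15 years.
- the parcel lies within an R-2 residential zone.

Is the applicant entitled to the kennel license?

No — denied.

(i) not (commercially zoned) — satisfied.
(ii) prior license ≥ 10 yr — met.
(a): T OR T → true.
(b) food handler cert. — met.
(i) ≥500 ft from school — not met.
(ii) not (hardship waiver) — not met.
(c) = F OR F = false.
(1): T AND T AND F → false.
(2) no complaint in 18 mo. — not met.
(3) insurance ≥ $25,000 — fails.
So Overall is not satisfied (F OR F OR F).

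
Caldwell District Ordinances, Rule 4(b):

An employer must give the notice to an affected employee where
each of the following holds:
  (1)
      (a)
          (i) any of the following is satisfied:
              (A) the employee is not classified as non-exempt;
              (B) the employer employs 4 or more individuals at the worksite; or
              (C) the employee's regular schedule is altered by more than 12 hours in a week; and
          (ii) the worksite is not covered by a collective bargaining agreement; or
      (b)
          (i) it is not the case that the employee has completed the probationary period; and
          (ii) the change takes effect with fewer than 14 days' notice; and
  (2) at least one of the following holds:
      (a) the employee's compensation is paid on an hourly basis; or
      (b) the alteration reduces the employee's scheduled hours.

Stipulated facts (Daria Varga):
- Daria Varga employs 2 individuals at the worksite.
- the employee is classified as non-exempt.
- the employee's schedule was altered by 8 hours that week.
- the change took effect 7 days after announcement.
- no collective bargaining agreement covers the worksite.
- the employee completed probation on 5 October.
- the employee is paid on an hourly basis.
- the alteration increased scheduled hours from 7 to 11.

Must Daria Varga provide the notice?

(A) not (non-exempt) — fails.
(B) ≥ 4 at site — not satisfied.
(C) schedule shift > 12h — fails.
(i): F OR F OR F → false.
(ii) no CBA — holds.
(a) = F AND T = false.
(i) not (past probation) — fails.
(ii) < 14 days' notice — holds.
(b) = F AND T = false.
So (1) is not satisfied (F OR F).
(a) hourly-paid — holds.
(b) hours reduced — fails.
(2) = T OR F = true.
So Overall is not satisfied (F AND T).

No — not required.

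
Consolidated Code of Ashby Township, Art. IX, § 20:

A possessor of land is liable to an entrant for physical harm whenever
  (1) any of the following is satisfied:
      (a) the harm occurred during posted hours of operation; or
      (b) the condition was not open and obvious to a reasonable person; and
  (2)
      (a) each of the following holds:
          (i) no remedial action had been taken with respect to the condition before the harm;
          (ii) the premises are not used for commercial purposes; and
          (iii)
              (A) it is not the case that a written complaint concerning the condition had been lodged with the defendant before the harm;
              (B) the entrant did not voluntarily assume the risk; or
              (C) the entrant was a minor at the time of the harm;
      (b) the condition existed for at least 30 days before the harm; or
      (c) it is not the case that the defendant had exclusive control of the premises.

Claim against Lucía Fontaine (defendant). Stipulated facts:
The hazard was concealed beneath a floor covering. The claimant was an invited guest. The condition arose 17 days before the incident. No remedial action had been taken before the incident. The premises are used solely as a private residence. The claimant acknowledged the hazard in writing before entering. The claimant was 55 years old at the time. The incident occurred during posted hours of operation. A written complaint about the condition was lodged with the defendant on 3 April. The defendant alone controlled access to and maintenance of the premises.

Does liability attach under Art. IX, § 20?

No — not liable.

(a) during posted hours — met.
(b) not open/obvious — met.
(1): T OR T → true.
(i) no remedial action — holds.
(ii) not (commercial use) — holds.
(A) not (complaint lodged) — fails.
(B) no assumed risk — fails.
(C) entrant a minor — not satisfied.
(iii): F OR F OR F → false.
(a): T AND T AND F → false.
(b) condition ≥30 days old — not met.
(c) not (exclusive control) — not met.
(2) = F OR F OR F = false.
So Overall is not satisfied (T AND F).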